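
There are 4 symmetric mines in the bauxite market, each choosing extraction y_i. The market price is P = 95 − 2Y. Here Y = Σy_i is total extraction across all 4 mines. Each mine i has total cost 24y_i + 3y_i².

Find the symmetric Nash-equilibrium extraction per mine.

A representative mine's profit is π_i = y_i(95 − 2Y) − 24y_i − 3y_i², with Y = y_i + Σ_{j≠i} y_j.
First-order condition: 71 − 10y_i − 2Σ_{j≠i} y_j = 0.
Imposing symmetry (y_j = y for all j) turns Σ_{j≠i} y_j into 3y, so 71 = 16y and y = 4.4375.

4.4375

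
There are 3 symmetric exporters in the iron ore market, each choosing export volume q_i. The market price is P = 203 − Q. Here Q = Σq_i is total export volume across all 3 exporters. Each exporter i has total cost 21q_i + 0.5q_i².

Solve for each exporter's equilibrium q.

A representative exporter's profit is π_i = q_i(203 − Q) − 21q_i − 0.5q_i², with Q = q_i + Σ_{j≠i} q_j.
First-order condition: 182 − 3q_i − Σ_{j≠i} q_j = 0.
With identical exporters, set every q_j = q: then 182 − 3q − 2q = 0, i.e. q = 182/5 = 36.4.

36.4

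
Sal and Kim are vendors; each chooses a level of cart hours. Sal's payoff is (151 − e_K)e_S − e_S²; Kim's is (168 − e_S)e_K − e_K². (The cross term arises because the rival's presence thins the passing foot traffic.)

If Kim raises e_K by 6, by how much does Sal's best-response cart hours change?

Expanding Sal's payoff: 151e_S − e_Ke_S − e_S².
∂π/∂e_S = 151 − e_K − 2e_S = 0, so e_S = 75.5 − 0.5e_K.
The reaction-function slope is −0.5, so a 6-unit rise in e_K moves e_S by −0.5 × 6 = −3. Sal's best response falls — the actions are strategic substitutes.

-3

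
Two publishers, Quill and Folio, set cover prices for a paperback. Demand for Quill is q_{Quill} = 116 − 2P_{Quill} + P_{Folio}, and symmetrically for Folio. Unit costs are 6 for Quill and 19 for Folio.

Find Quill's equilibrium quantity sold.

76.8

Quill's profit: π = (P_{Quill} − 6)(116 − 2P_{Quill} + P_{Folio}).
∂π/∂P_{Quill} = 128 − 4P_{Quill} + P_{Folio} = 0 ⇒ P_{Quill} = 32 + 0.25P_{Folio}.
Similarly P_{Folio} = 38.5 + 0.25P_{Quill}.
Plugging P_{Folio} into Quill's best response: P_{Quill} = 32 + 0.25(38.5 + 0.25P_{Quill}) ⇒ 0.9375P_{Quill} = 41.625, so P_{Quill} = 44.4.
Then P_{Folio} = 38.5 + 0.25·44.4 = 49.6.
q_{Quill} = 116 − 2·44.4 + 49.6 = 76.8.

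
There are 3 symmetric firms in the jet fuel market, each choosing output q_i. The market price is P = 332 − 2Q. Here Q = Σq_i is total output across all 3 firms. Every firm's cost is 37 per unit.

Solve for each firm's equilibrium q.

A representative firm's profit is π_i = q_i(332 − 2Q) − 37q_i, with Q = q_i + Σ_{j≠i} q_j.
First-order condition: 295 − 4q_i − 2Σ_{j≠i} q_j = 0.
With identical firms, set every q_j = q: then 295 − 4q − 4q = 0, i.e. q = 295/8 = 36.875.

36.875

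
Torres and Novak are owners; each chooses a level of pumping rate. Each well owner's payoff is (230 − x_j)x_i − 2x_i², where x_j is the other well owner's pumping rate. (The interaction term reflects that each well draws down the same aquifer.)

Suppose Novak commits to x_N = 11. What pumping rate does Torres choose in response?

Torres's payoff is (230 − x_N)x_T − 2x_T².
∂π/∂x_T = 230 − x_N − 4x_T = 0, so x_T = 57.5 − 0.25x_N.
At x_N = 11: x_T = 57.5 − 0.25·11 = 54.75.

54.75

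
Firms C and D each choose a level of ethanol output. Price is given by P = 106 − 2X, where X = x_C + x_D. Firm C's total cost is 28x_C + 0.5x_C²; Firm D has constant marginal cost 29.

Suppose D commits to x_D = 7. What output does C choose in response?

12.8

Firm C's profit: π = x_C(106 − 2(x_C + x_D)) − 28x_C − 0.5x_C².
∂π/∂x_C = 78 − 5x_C − 2x_D = 0, so x_C = 15.6 − 0.4x_D.
At x_D = 7: x_C = 15.6 − 0.4·7 = 12.8.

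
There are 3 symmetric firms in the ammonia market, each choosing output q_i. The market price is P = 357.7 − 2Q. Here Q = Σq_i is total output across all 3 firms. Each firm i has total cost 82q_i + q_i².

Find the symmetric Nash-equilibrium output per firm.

A representative firm's profit is π_i = q_i(357.7 − 2Q) − 82q_i − q_i², with Q = q_i + Σ_{j≠i} q_j.
First-order condition: 275.7 − 6q_i − 2Σ_{j≠i} q_j = 0.
In a symmetric equilibrium every firm chooses the same q, so Σ_{j≠i} q_j = 2q. The condition becomes 275.7 − 10q = 0, giving q = 275.7/10 = 27.57.

27.57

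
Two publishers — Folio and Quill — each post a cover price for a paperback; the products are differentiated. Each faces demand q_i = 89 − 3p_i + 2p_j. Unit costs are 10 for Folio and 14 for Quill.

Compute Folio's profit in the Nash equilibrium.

Folio's profit: π = (p_{Folio} − 10)(89 − 3p_{Folio} + 2p_{Quill}).
∂π/∂p_{Folio} = 119 − 6p_{Folio} + 2p_{Quill} = 0 ⇒ p_{Folio} = 119/6 + (1/3)p_{Quill}.
Similarly p_{Quill} = 131/6 + (1/3)p_{Folio}.
Plugging p_{Quill} into Folio's best response: p_{Folio} = 119/6 + (1/3)(131/6 + (1/3)p_{Folio}) ⇒ (8/9)p_{Folio} = 244/9, so p_{Folio} = 30.5.
Then p_{Quill} = 131/6 + (1/3)·30.5 = 32.
q_{Folio} = 89 − 3·30.5 + 2·32 = 61.5.
Profit = (30.5 − 10)·61.5 = 1260.75.

1260.75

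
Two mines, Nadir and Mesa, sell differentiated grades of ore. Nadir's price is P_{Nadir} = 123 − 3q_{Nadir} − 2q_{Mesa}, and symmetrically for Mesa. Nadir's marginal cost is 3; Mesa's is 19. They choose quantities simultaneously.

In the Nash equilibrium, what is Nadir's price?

51

Mine Nadir's profit: π = q_{Nadir}(123 − 3q_{Nadir} − 2q_{Mesa}) − 3q_{Nadir}.
∂π/∂q_{Nadir} = 120 − 6q_{Nadir} − 2q_{Mesa} = 0 ⇒ q_{Nadir} = 20 − (1/3)q_{Mesa}.
Similarly q_{Mesa} = 52/3 − (1/3)q_{Nadir}.
Plugging q_{Mesa} into Nadir's best response: q_{Nadir} = 20 − (1/3)(52/3 − (1/3)q_{Nadir}) ⇒ (8/9)q_{Nadir} = 128/9, so q_{Nadir} = 16.
Then q_{Mesa} = 52/3 − (1/3)·16 = 12.
P_{Nadir} = 123 − 3·16 − 2·12 = 51.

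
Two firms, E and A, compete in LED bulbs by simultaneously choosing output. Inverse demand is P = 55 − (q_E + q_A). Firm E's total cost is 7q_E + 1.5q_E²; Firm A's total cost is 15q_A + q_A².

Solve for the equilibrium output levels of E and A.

8, 8

Firm E's profit: π = q_E(55 − (q_E + q_A)) − 7q_E − 1.5q_E².
∂π/∂q_E = 48 − 5q_E − q_A = 0, so q_E = 9.6 − 0.2q_A.
For A: ∂π/∂q_A = 40 − 4q_A − q_E = 0 ⇒ q_A = 10 − 0.25q_E.
Solving the two reaction functions simultaneously: (1 − (−0.2)(−0.25))q_E = 9.6 − 0.2·10, so 0.95q_E = 7.6 and q_E = 8.
Then q_A = 10 − 0.25·8 = 8.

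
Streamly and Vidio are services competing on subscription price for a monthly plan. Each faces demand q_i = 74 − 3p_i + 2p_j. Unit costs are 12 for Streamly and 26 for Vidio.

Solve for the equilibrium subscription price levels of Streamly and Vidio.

Streamly's profit: π = (p_{Streamly} − 12)(74 − 3p_{Streamly} + 2p_{Vidio}).
∂π/∂p_{Streamly} = 110 − 6p_{Streamly} + 2p_{Vidio} = 0 ⇒ p_{Streamly} = 55/3 + (1/3)p_{Vidio}.
Similarly p_{Vidio} = 76/3 + (1/3)p_{Streamly}.
Plugging p_{Vidio} into Streamly's best response: p_{Streamly} = 55/3 + (1/3)(76/3 + (1/3)p_{Streamly}) ⇒ (8/9)p_{Streamly} = 241/9, so p_{Streamly} = 30.125.
Then p_{Vidio} = 76/3 + (1/3)·30.125 = 35.375.

30.125, 35.375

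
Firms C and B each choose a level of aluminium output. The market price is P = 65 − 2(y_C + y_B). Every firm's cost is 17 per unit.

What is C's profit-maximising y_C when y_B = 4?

10

Firm C's profit: π = y_C(65 − 2(y_C + y_B)) − 17y_C.
∂π/∂y_C = 48 − 4y_C − 2y_B = 0, so y_C = 12 − 0.5y_B.
At y_B = 4: y_C = 12 − 0.5·4 = 10.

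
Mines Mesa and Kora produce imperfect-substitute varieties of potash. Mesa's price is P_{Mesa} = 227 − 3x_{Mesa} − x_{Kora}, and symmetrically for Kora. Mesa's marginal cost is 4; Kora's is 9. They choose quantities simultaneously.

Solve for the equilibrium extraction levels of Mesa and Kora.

32, 31

Mine Mesa's profit: π = x_{Mesa}(227 − 3x_{Mesa} − x_{Kora}) − 4x_{Mesa}.
∂π/∂x_{Mesa} = 223 − 6x_{Mesa} − x_{Kora} = 0 ⇒ x_{Mesa} = 223/6 − (1/6)x_{Kora}.
Similarly x_{Kora} = 109/3 − (1/6)x_{Mesa}.
Substituting the second reaction function into the first: x_{Mesa} = 223/6 − (1/6)(109/3 − (1/6)x_{Mesa}), which gives (35/36)x_{Mesa} = 280/9 ⇒ x_{Mesa} = 32.
Then x_{Kora} = 109/3 − (1/6)·32 = 31.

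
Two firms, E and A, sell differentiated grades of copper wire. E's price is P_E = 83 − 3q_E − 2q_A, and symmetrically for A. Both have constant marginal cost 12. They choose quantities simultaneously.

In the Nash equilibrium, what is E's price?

38.625

Firm E's profit: π = q_E(83 − 3q_E − 2q_A) − 12q_E.
∂π/∂q_E = 71 − 6q_E − 2q_A = 0 ⇒ q_E = 71/6 − (1/3)q_A.
By symmetry q_A = q_E; substituting into the reaction function, (4/3)q_E = 71/6 and q_E = 8.875.
P_E = 83 − 3·8.875 − 2·8.875 = 38.625.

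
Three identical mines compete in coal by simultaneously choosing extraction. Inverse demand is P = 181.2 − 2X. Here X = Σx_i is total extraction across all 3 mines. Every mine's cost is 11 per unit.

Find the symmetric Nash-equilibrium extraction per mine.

21.275

A representative mine's profit is π_i = x_i(181.2 − 2X) − 11x_i, with X = x_i + Σ_{j≠i} x_j.
First-order condition: 170.2 − 4x_i − 2Σ_{j≠i} x_j = 0.
With identical mines, set every x_j = x: then 170.2 − 4x − 4x = 0, i.e. x = 170.2/8 = 21.275.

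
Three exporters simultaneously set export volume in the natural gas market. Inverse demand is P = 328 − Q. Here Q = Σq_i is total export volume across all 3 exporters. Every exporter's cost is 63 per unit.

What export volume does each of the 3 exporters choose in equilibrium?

66.25

A representative exporter's profit is π_i = q_i(328 − Q) − 63q_i, with Q = q_i + Σ_{j≠i} q_j.
First-order condition: 265 − 2q_i − Σ_{j≠i} q_j = 0.
In a symmetric equilibrium every exporter chooses the same q, so Σ_{j≠i} q_j = 2q. The condition becomes 265 − 4q = 0, giving q = 265/4 = 66.25.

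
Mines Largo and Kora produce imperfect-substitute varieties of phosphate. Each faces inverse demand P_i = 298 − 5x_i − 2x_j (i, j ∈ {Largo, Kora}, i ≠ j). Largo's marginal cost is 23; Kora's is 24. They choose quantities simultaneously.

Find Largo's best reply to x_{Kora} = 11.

25.3

Mine Largo's profit: π = x_{Largo}(298 − 5x_{Largo} − 2x_{Kora}) − 23x_{Largo}.
∂π/∂x_{Largo} = 275 − 10x_{Largo} − 2x_{Kora} = 0 ⇒ x_{Largo} = 27.5 − 0.2x_{Kora}.
At x_{Kora} = 11: x_{Largo} = 27.5 − 0.2·11 = 25.3.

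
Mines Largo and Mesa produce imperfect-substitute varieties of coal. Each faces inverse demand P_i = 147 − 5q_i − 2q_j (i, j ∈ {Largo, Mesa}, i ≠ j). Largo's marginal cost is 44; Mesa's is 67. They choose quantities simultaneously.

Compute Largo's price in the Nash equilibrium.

Mine Largo's profit: π = q_{Largo}(147 − 5q_{Largo} − 2q_{Mesa}) − 44q_{Largo}.
∂π/∂q_{Largo} = 103 − 10q_{Largo} − 2q_{Mesa} = 0 ⇒ q_{Largo} = 10.3 − 0.2q_{Mesa}.
Similarly q_{Mesa} = 8 − 0.2q_{Largo}.
Substituting the second reaction function into the first: q_{Largo} = 10.3 − 0.2(8 − 0.2q_{Largo}), which gives 0.96q_{Largo} = 8.7 ⇒ q_{Largo} = 9.0625.
Then q_{Mesa} = 8 − 0.2·9.0625 = 6.1875.
P_{Largo} = 147 − 5·9.0625 − 2·6.1875 = 89.3125.

89.3125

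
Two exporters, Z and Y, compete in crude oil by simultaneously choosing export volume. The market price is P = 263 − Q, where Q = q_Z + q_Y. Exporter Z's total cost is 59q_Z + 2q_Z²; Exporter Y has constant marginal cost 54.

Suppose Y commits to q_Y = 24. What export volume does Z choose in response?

Exporter Z's profit: π = q_Z(263 − (q_Z + q_Y)) − 59q_Z − 2q_Z².
∂π/∂q_Z = 204 − 6q_Z − q_Y = 0, so q_Z = 34 − (1/6)q_Y.
At q_Y = 24: q_Z = 34 − (1/6)·24 = 30.

30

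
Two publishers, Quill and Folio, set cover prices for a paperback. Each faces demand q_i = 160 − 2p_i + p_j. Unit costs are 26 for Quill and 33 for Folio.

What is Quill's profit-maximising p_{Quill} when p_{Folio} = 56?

67

Quill's profit: π = (p_{Quill} − 26)(160 − 2p_{Quill} + p_{Folio}).
∂π/∂p_{Quill} = 212 − 4p_{Quill} + p_{Folio} = 0 ⇒ p_{Quill} = 53 + 0.25p_{Folio}.
At p_{Folio} = 56: p_{Quill} = 53 + 0.25·56 = 67.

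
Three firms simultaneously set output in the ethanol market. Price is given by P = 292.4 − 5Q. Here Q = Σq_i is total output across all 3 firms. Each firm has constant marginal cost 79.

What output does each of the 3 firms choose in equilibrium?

10.67

A representative firm's profit is π_i = q_i(292.4 − 5Q) − 79q_i, with Q = q_i + Σ_{j≠i} q_j.
First-order condition: 213.4 − 10q_i − 5Σ_{j≠i} q_j = 0.
With identical firms, set every q_j = q: then 213.4 − 10q − 10q = 0, i.e. q = 213.4/20 = 10.67.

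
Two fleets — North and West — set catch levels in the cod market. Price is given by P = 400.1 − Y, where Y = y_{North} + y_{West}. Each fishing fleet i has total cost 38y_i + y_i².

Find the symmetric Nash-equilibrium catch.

Fishing fleet North's profit: π = y_{North}(400.1 − (y_{North} + y_{West})) − 38y_{North} − y_{North}².
∂π/∂y_{North} = 362.1 − 4y_{North} − y_{West} = 0, so y_{North} = 90.525 − 0.25y_{West}.
The game is symmetric, so in equilibrium y_{West} = y_{North}: the reaction function gives 1.25y_{North} = 90.525, hence y_{North} = 72.42.

72.42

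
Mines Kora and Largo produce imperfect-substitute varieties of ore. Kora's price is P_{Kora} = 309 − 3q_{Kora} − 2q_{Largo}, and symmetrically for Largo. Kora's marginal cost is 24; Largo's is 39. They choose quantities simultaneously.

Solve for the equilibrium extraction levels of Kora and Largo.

36.5625, 32.8125

Mine Kora's profit: π = q_{Kora}(309 − 3q_{Kora} − 2q_{Largo}) − 24q_{Kora}.
∂π/∂q_{Kora} = 285 − 6q_{Kora} − 2q_{Largo} = 0 ⇒ q_{Kora} = 47.5 − (1/3)q_{Largo}.
Similarly q_{Largo} = 45 − (1/3)q_{Kora}.
Plugging q_{Largo} into Kora's best response: q_{Kora} = 47.5 − (1/3)(45 − (1/3)q_{Kora}) ⇒ (8/9)q_{Kora} = 32.5, so q_{Kora} = 36.5625.
Then q_{Largo} = 45 − (1/3)·36.5625 = 32.8125.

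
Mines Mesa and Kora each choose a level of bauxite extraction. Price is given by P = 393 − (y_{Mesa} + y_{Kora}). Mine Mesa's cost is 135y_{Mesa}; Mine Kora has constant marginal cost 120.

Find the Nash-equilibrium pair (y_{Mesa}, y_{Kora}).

81, 96

Mine Mesa's profit: π = y_{Mesa}(393 − (y_{Mesa} + y_{Kora})) − 135y_{Mesa}.
∂π/∂y_{Mesa} = 258 − 2y_{Mesa} − y_{Kora} = 0, so y_{Mesa} = 129 − 0.5y_{Kora}.
By the same steps for Kora: y_{Kora} = 136.5 − 0.5y_{Mesa}.
Substituting the second reaction function into the first: y_{Mesa} = 129 − 0.5(136.5 − 0.5y_{Mesa}), which gives 0.75y_{Mesa} = 60.75 ⇒ y_{Mesa} = 81.
Then y_{Kora} = 136.5 − 0.5·81 = 96.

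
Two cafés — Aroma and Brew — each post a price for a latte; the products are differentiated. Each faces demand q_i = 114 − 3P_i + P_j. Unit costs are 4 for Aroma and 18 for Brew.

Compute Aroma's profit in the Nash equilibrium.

Aroma's profit: π = (P_{Aroma} − 4)(114 − 3P_{Aroma} + P_{Brew}).
∂π/∂P_{Aroma} = 126 − 6P_{Aroma} + P_{Brew} = 0 ⇒ P_{Aroma} = 21 + (1/6)P_{Brew}.
Similarly P_{Brew} = 28 + (1/6)P_{Aroma}.
Solving the two reaction functions simultaneously: (1 − (1/6)(1/6))P_{Aroma} = 21 + (1/6)·28, so (35/36)P_{Aroma} = 77/3 and P_{Aroma} = 26.4.
Then P_{Brew} = 28 + (1/6)·26.4 = 32.4.
q_{Aroma} = 114 − 3·26.4 + 32.4 = 67.2.
Profit = (26.4 − 4)·67.2 = 1505.28.

1505.28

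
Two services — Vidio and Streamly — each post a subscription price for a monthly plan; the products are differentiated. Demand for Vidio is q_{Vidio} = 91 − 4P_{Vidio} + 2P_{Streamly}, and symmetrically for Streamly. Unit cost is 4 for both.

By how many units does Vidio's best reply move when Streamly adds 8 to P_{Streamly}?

2

Vidio's profit: π = (P_{Vidio} − 4)(91 − 4P_{Vidio} + 2P_{Streamly}).
∂π/∂P_{Vidio} = 107 − 8P_{Vidio} + 2P_{Streamly} = 0 ⇒ P_{Vidio} = 13.375 + 0.25P_{Streamly}.
The reaction-function slope is 0.25, so an 8-unit rise in P_{Streamly} moves P_{Vidio} by 0.25 × 8 = 2. Vidio's best response rises — the actions are strategic complements.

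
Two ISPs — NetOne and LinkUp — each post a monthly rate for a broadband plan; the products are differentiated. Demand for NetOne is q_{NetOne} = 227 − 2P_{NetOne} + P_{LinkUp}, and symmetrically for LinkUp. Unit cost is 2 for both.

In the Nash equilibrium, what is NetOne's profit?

NetOne's profit: π = (P_{NetOne} − 2)(227 − 2P_{NetOne} + P_{LinkUp}).
∂π/∂P_{NetOne} = 231 − 4P_{NetOne} + P_{LinkUp} = 0 ⇒ P_{NetOne} = 57.75 + 0.25P_{LinkUp}.
By symmetry P_{LinkUp} = P_{NetOne}; substituting into the reaction function, 0.75P_{NetOne} = 57.75 and P_{NetOne} = 77.
q_{NetOne} = 227 − 2·77 + 77 = 150.
Profit = (77 − 2)·150 = 11250.

11250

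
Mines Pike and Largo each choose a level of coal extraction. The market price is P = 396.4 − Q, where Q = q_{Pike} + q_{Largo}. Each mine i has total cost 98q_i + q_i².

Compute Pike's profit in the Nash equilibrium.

7123.4048

Mine Pike's profit: π = q_{Pike}(396.4 − (q_{Pike} + q_{Largo})) − 98q_{Pike} − q_{Pike}².
∂π/∂q_{Pike} = 298.4 − 4q_{Pike} − q_{Largo} = 0, so q_{Pike} = 74.6 − 0.25q_{Largo}.
By symmetry q_{Largo} = q_{Pike}; substituting into the reaction function, 1.25q_{Pike} = 74.6 and q_{Pike} = 59.68.
Price P = 396.4 − 119.36 = 277.04.
Pike's profit: (277.04 − 98)·59.68 − (59.68)² = 7123.4048.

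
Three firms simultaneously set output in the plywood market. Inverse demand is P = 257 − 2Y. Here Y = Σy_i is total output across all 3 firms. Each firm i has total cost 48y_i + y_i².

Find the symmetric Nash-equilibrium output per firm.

A representative firm's profit is π_i = y_i(257 − 2Y) − 48y_i − y_i², with Y = y_i + Σ_{j≠i} y_j.
First-order condition: 209 − 6y_i − 2Σ_{j≠i} y_j = 0.
With identical firms, set every y_j = y: then 209 − 6y − 4y = 0, i.e. y = 209/10 = 20.9.

20.9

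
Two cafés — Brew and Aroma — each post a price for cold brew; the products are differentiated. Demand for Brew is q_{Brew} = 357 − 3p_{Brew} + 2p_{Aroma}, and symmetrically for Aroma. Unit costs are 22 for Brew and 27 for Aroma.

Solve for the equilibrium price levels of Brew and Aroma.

Brew's profit: π = (p_{Brew} − 22)(357 − 3p_{Brew} + 2p_{Aroma}).
∂π/∂p_{Brew} = 423 − 6p_{Brew} + 2p_{Aroma} = 0 ⇒ p_{Brew} = 70.5 + (1/3)p_{Aroma}.
Similarly p_{Aroma} = 73 + (1/3)p_{Brew}.
Solving the two reaction functions simultaneously: (1 − (1/3)(1/3))p_{Brew} = 70.5 + (1/3)·73, so (8/9)p_{Brew} = 569/6 and p_{Brew} = 106.6875.
Then p_{Aroma} = 73 + (1/3)·106.6875 = 108.5625.

106.6875, 108.5625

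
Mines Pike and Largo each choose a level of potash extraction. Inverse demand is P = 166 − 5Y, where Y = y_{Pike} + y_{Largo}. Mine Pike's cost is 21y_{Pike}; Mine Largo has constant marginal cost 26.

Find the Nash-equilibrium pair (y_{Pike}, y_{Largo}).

10, 9

Mine Pike's profit: π = y_{Pike}(166 − 5(y_{Pike} + y_{Largo})) − 21y_{Pike}.
∂π/∂y_{Pike} = 145 − 10y_{Pike} − 5y_{Largo} = 0, so y_{Pike} = 14.5 − 0.5y_{Largo}.
By the same steps for Largo: y_{Largo} = 14 − 0.5y_{Pike}.
Solving the two reaction functions simultaneously: (1 − (−0.5)(−0.5))y_{Pike} = 14.5 − 0.5·14, so 0.75y_{Pike} = 7.5 and y_{Pike} = 10.
Then y_{Largo} = 14 − 0.5·10 = 9.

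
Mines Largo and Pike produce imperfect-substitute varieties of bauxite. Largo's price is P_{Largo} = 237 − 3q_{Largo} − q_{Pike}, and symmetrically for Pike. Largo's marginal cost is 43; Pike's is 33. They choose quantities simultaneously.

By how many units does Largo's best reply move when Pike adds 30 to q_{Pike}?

-5

Mine Largo's profit: π = q_{Largo}(237 − 3q_{Largo} − q_{Pike}) − 43q_{Largo}.
∂π/∂q_{Largo} = 194 − 6q_{Largo} − q_{Pike} = 0 ⇒ q_{Largo} = 97/3 − (1/6)q_{Pike}.
The reaction-function slope is −1/6, so a 30-unit rise in q_{Pike} moves q_{Largo} by −1/6 × 30 = −5. Largo's best response falls — the actions are strategic substitutes.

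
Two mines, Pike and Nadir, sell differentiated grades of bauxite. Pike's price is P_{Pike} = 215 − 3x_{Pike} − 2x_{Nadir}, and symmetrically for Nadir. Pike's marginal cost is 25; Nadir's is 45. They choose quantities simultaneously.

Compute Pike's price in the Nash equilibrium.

100

Mine Pike's profit: π = x_{Pike}(215 − 3x_{Pike} − 2x_{Nadir}) − 25x_{Pike}.
∂π/∂x_{Pike} = 190 − 6x_{Pike} − 2x_{Nadir} = 0 ⇒ x_{Pike} = 95/3 − (1/3)x_{Nadir}.
Similarly x_{Nadir} = 85/3 − (1/3)x_{Pike}.
Plugging x_{Nadir} into Pike's best response: x_{Pike} = 95/3 − (1/3)(85/3 − (1/3)x_{Pike}) ⇒ (8/9)x_{Pike} = 200/9, so x_{Pike} = 25.
Then x_{Nadir} = 85/3 − (1/3)·25 = 20.
P_{Pike} = 215 − 3·25 − 2·20 = 100.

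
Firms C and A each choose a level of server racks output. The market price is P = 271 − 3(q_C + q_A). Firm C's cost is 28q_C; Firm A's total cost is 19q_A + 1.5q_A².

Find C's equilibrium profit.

Firm C's profit: π = q_C(271 − 3(q_C + q_A)) − 28q_C.
∂π/∂q_C = 243 − 6q_C − 3q_A = 0, so q_C = 40.5 − 0.5q_A.
For A: ∂π/∂q_A = 252 − 9q_A − 3q_C = 0 ⇒ q_A = 28 − (1/3)q_C.
Plugging q_A into C's best response: q_C = 40.5 − 0.5(28 − (1/3)q_C) ⇒ (5/6)q_C = 26.5, so q_C = 31.8.
Then q_A = 28 − (1/3)·31.8 = 17.4.
Price P = 271 − 3·49.2 = 123.4.
C's profit: (123.4 − 28)·31.8 = 3033.72.

3033.72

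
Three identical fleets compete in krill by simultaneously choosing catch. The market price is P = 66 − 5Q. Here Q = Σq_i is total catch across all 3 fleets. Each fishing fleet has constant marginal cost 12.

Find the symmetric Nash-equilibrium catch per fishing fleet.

2.7

A representative fishing fleet's profit is π_i = q_i(66 − 5Q) − 12q_i, with Q = q_i + Σ_{j≠i} q_j.
First-order condition: 54 − 10q_i − 5Σ_{j≠i} q_j = 0.
With identical fishing fleets, set every q_j = q: then 54 − 10q − 10q = 0, i.e. q = 54/20 = 2.7.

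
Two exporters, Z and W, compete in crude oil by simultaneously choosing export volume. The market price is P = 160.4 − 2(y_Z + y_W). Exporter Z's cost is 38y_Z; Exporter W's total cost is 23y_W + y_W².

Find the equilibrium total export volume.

38.22

Exporter Z's profit: π = y_Z(160.4 − 2(y_Z + y_W)) − 38y_Z.
∂π/∂y_Z = 122.4 − 4y_Z − 2y_W = 0, so y_Z = 30.6 − 0.5y_W.
For W: ∂π/∂y_W = 137.4 − 6y_W − 2y_Z = 0 ⇒ y_W = 22.9 − (1/3)y_Z.
Substituting the second reaction function into the first: y_Z = 30.6 − 0.5(22.9 − (1/3)y_Z), which gives (5/6)y_Z = 19.15 ⇒ y_Z = 22.98.
Then y_W = 22.9 − (1/3)·22.98 = 15.24.
Total export volume: 22.98 + 15.24 = 38.22.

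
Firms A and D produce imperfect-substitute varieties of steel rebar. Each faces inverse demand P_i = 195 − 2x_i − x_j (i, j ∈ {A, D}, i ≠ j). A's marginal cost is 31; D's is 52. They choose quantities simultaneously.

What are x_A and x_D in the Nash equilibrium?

34.2, 27.2

Firm A's profit: π = x_A(195 − 2x_A − x_D) − 31x_A.
∂π/∂x_A = 164 − 4x_A − x_D = 0 ⇒ x_A = 41 − 0.25x_D.
Similarly x_D = 35.75 − 0.25x_A.
Solving the two reaction functions simultaneously: (1 − (−0.25)(−0.25))x_A = 41 − 0.25·35.75, so 0.9375x_A = 32.0625 and x_A = 34.2.
Then x_D = 35.75 − 0.25·34.2 = 27.2.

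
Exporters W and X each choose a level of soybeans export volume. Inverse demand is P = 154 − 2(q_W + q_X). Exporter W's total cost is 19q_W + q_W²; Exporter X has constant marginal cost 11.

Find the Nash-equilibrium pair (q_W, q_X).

Exporter W's profit: π = q_W(154 − 2(q_W + q_X)) − 19q_W − q_W².
∂π/∂q_W = 135 − 6q_W − 2q_X = 0, so q_W = 22.5 − (1/3)q_X.
For X: ∂π/∂q_X = 143 − 4q_X − 2q_W = 0 ⇒ q_X = 35.75 − 0.5q_W.
Solving the two reaction functions simultaneously: (1 − (−1/3)(−0.5))q_W = 22.5 − (1/3)·35.75, so (5/6)q_W = 127/12 and q_W = 12.7.
Then q_X = 35.75 − 0.5·12.7 = 29.4.

12.7, 29.4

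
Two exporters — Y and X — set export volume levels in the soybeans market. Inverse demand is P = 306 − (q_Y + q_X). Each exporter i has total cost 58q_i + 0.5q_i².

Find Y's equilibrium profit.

Exporter Y's profit: π = q_Y(306 − (q_Y + q_X)) − 58q_Y − 0.5q_Y².
∂π/∂q_Y = 248 − 3q_Y − q_X = 0, so q_Y = 248/3 − (1/3)q_X.
By symmetry q_X = q_Y; substituting into the reaction function, (4/3)q_Y = 248/3 and q_Y = 62.
Price P = 306 − 124 = 182.
Y's profit: (182 − 58)·62 − 0.5(62)² = 5766.

5766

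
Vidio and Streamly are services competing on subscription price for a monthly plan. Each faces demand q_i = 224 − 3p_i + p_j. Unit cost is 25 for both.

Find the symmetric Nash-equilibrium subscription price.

59.8

Vidio's profit: π = (p_{Vidio} − 25)(224 − 3p_{Vidio} + p_{Streamly}).
∂π/∂p_{Vidio} = 299 − 6p_{Vidio} + p_{Streamly} = 0 ⇒ p_{Vidio} = 299/6 + (1/6)p_{Streamly}.
The game is symmetric, so in equilibrium p_{Streamly} = p_{Vidio}: the reaction function gives (5/6)p_{Vidio} = 299/6, hence p_{Vidio} = 59.8.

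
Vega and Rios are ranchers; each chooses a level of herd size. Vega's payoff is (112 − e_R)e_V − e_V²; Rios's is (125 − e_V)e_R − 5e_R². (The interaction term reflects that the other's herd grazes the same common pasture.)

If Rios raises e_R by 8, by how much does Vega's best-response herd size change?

Expanding Vega's payoff: 112e_V − e_Re_V − e_V².
∂π/∂e_V = 112 − e_R − 2e_V = 0, so e_V = 56 − 0.5e_R.
The reaction-function slope is −0.5, so an 8-unit rise in e_R moves e_V by −0.5 × 8 = −4. Vega's best response falls — the actions are strategic substitutes.

-4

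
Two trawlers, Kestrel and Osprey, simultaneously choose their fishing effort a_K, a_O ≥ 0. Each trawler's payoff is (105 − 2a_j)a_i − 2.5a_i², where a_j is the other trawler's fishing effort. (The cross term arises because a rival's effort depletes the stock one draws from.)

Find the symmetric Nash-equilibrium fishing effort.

Kestrel's payoff is (105 − 2a_O)a_K − 2.5a_K².
∂π/∂a_K = 105 − 2a_O − 5a_K = 0, so a_K = 21 − 0.4a_O.
By symmetry a_O = a_K; substituting into the reaction function, 1.4a_K = 21 and a_K = 15.

15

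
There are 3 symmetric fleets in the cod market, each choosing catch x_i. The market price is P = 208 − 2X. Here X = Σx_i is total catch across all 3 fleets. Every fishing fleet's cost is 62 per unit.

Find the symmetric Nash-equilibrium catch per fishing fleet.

A representative fishing fleet's profit is π_i = x_i(208 − 2X) − 62x_i, with X = x_i + Σ_{j≠i} x_j.
First-order condition: 146 − 4x_i − 2Σ_{j≠i} x_j = 0.
With identical fishing fleets, set every x_j = x: then 146 − 4x − 4x = 0, i.e. x = 146/8 = 18.25.

18.25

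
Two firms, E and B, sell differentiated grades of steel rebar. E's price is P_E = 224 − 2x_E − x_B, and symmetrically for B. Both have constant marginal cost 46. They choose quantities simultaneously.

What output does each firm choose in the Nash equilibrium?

35.6

Firm E's profit: π = x_E(224 − 2x_E − x_B) − 46x_E.
∂π/∂x_E = 178 − 4x_E − x_B = 0 ⇒ x_E = 44.5 − 0.25x_B.
By symmetry x_B = x_E; substituting into the reaction function, 1.25x_E = 44.5 and x_E = 35.6.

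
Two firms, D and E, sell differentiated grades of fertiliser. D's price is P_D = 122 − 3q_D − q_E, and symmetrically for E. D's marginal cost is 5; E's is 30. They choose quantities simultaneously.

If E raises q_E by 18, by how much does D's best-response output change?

-3

Firm D's profit: π = q_D(122 − 3q_D − q_E) − 5q_D.
∂π/∂q_D = 117 − 6q_D − q_E = 0 ⇒ q_D = 19.5 − (1/6)q_E.
The reaction-function slope is −1/6, so an 18-unit rise in q_E moves q_D by −1/6 × 18 = −3. D's best response falls — the actions are strategic substitutes.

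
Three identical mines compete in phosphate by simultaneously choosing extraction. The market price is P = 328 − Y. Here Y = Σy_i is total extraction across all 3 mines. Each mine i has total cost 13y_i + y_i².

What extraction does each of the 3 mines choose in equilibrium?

A representative mine's profit is π_i = y_i(328 − Y) − 13y_i − y_i², with Y = y_i + Σ_{j≠i} y_j.
First-order condition: 315 − 4y_i − Σ_{j≠i} y_j = 0.
Imposing symmetry (y_j = y for all j) turns Σ_{j≠i} y_j into 2y, so 315 = 6y and y = 52.5.

52.5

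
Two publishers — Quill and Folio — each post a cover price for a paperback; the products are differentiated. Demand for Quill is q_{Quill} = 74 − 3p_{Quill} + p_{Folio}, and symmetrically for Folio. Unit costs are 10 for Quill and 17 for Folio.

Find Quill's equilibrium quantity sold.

Quill's profit: π = (p_{Quill} − 10)(74 − 3p_{Quill} + p_{Folio}).
∂π/∂p_{Quill} = 104 − 6p_{Quill} + p_{Folio} = 0 ⇒ p_{Quill} = 52/3 + (1/6)p_{Folio}.
Similarly p_{Folio} = 125/6 + (1/6)p_{Quill}.
Solving the two reaction functions simultaneously: (1 − (1/6)(1/6))p_{Quill} = 52/3 + (1/6)·(125/6), so (35/36)p_{Quill} = 749/36 and p_{Quill} = 21.4.
Then p_{Folio} = 125/6 + (1/6)·21.4 = 24.4.
q_{Quill} = 74 − 3·21.4 + 24.4 = 34.2.

34.2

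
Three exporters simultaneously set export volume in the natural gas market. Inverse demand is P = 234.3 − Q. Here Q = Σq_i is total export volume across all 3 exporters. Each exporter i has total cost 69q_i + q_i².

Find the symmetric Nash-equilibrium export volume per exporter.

27.55

A representative exporter's profit is π_i = q_i(234.3 − Q) − 69q_i − q_i², with Q = q_i + Σ_{j≠i} q_j.
First-order condition: 165.3 − 4q_i − Σ_{j≠i} q_j = 0.
In a symmetric equilibrium every exporter chooses the same q, so Σ_{j≠i} q_j = 2q. The condition becomes 165.3 − 6q = 0, giving q = 165.3/6 = 27.55.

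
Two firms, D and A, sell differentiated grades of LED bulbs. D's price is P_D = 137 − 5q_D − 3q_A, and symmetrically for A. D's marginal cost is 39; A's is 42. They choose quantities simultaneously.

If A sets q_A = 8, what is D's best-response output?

7.4

Firm D's profit: π = q_D(137 − 5q_D − 3q_A) − 39q_D.
∂π/∂q_D = 98 − 10q_D − 3q_A = 0 ⇒ q_D = 9.8 − 0.3q_A.
At q_A = 8: q_D = 9.8 − 0.3·8 = 7.4.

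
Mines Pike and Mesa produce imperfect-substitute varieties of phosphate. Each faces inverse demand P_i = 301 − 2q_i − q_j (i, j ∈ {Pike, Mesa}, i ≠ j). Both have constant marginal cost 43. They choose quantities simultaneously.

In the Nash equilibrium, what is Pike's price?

Mine Pike's profit: π = q_{Pike}(301 − 2q_{Pike} − q_{Mesa}) − 43q_{Pike}.
∂π/∂q_{Pike} = 258 − 4q_{Pike} − q_{Mesa} = 0 ⇒ q_{Pike} = 64.5 − 0.25q_{Mesa}.
The game is symmetric, so in equilibrium q_{Mesa} = q_{Pike}: the reaction function gives 1.25q_{Pike} = 64.5, hence q_{Pike} = 51.6.
P_{Pike} = 301 − 2·51.6 − 51.6 = 146.2.

146.2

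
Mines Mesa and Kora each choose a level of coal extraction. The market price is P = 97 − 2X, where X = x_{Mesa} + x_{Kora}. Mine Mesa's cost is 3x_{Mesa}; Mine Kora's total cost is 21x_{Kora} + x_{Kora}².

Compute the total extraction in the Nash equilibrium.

Mine Mesa's profit: π = x_{Mesa}(97 − 2(x_{Mesa} + x_{Kora})) − 3x_{Mesa}.
∂π/∂x_{Mesa} = 94 − 4x_{Mesa} − 2x_{Kora} = 0, so x_{Mesa} = 23.5 − 0.5x_{Kora}.
For Kora: ∂π/∂x_{Kora} = 76 − 6x_{Kora} − 2x_{Mesa} = 0 ⇒ x_{Kora} = 38/3 − (1/3)x_{Mesa}.
Plugging x_{Kora} into Mesa's best response: x_{Mesa} = 23.5 − 0.5(38/3 − (1/3)x_{Mesa}) ⇒ (5/6)x_{Mesa} = 103/6, so x_{Mesa} = 20.6.
Then x_{Kora} = 38/3 − (1/3)·20.6 = 5.8.
Total extraction: 20.6 + 5.8 = 26.4.

26.4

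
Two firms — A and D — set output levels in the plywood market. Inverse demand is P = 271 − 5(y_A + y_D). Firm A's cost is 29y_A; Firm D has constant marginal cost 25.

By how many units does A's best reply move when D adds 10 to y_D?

-5

Firm A's profit: π = y_A(271 − 5(y_A + y_D)) − 29y_A.
∂π/∂y_A = 242 − 10y_A − 5y_D = 0, so y_A = 24.2 − 0.5y_D.
The reaction-function slope is −0.5, so a 10-unit rise in y_D moves y_A by −0.5 × 10 = −5. A's best response falls — the actions are strategic substitutes.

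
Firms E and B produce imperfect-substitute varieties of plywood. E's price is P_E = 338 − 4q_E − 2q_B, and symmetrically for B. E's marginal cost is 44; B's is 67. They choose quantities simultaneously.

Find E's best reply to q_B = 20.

31.75

Firm E's profit: π = q_E(338 − 4q_E − 2q_B) − 44q_E.
∂π/∂q_E = 294 − 8q_E − 2q_B = 0 ⇒ q_E = 36.75 − 0.25q_B.
At q_B = 20: q_E = 36.75 − 0.25·20 = 31.75.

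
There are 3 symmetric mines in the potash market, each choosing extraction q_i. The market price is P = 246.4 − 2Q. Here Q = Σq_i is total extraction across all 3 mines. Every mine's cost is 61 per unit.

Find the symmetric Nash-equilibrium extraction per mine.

23.175

A representative mine's profit is π_i = q_i(246.4 − 2Q) − 61q_i, with Q = q_i + Σ_{j≠i} q_j.
First-order condition: 185.4 − 4q_i − 2Σ_{j≠i} q_j = 0.
In a symmetric equilibrium every mine chooses the same q, so Σ_{j≠i} q_j = 2q. The condition becomes 185.4 − 8q = 0, giving q = 185.4/8 = 23.175.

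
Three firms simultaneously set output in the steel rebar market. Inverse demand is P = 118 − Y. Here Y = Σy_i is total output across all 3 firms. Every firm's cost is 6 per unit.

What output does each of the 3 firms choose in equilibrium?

28

A representative firm's profit is π_i = y_i(118 − Y) − 6y_i, with Y = y_i + Σ_{j≠i} y_j.
First-order condition: 112 − 2y_i − Σ_{j≠i} y_j = 0.
In a symmetric equilibrium every firm chooses the same y, so Σ_{j≠i} y_j = 2y. The condition becomes 112 − 4y = 0, giving y = 112/4 = 28.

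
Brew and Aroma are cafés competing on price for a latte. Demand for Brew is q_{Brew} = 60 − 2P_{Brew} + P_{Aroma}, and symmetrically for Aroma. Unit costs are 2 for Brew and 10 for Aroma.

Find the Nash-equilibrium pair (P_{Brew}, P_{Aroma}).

Brew's profit: π = (P_{Brew} − 2)(60 − 2P_{Brew} + P_{Aroma}).
∂π/∂P_{Brew} = 64 − 4P_{Brew} + P_{Aroma} = 0 ⇒ P_{Brew} = 16 + 0.25P_{Aroma}.
Similarly P_{Aroma} = 20 + 0.25P_{Brew}.
Plugging P_{Aroma} into Brew's best response: P_{Brew} = 16 + 0.25(20 + 0.25P_{Brew}) ⇒ 0.9375P_{Brew} = 21, so P_{Brew} = 22.4.
Then P_{Aroma} = 20 + 0.25·22.4 = 25.6.

22.4, 25.6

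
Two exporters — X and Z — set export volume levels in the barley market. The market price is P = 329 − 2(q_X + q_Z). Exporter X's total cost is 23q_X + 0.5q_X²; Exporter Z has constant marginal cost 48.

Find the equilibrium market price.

Exporter X's profit: π = q_X(329 − 2(q_X + q_Z)) − 23q_X − 0.5q_X².
∂π/∂q_X = 306 − 5q_X − 2q_Z = 0, so q_X = 61.2 − 0.4q_Z.
For Z: ∂π/∂q_Z = 281 − 4q_Z − 2q_X = 0 ⇒ q_Z = 70.25 − 0.5q_X.
Substituting the second reaction function into the first: q_X = 61.2 − 0.4(70.25 − 0.5q_X), which gives 0.8q_X = 33.1 ⇒ q_X = 41.375.
Then q_Z = 70.25 − 0.5·41.375 = 49.5625.
Equilibrium price: P = 329 − 2·90.9375 = 147.125.

147.125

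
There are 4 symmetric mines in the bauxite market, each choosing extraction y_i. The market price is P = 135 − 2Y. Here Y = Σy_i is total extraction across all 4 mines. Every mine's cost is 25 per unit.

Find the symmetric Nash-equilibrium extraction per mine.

11

A representative mine's profit is π_i = y_i(135 − 2Y) − 25y_i, with Y = y_i + Σ_{j≠i} y_j.
First-order condition: 110 − 4y_i − 2Σ_{j≠i} y_j = 0.
With identical mines, set every y_j = y: then 110 − 4y − 6y = 0, i.e. y = 110/10 = 11.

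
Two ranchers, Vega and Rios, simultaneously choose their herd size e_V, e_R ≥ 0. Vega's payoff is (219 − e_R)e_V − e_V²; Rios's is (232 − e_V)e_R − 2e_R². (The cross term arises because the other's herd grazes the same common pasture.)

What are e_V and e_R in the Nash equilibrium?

92, 35

Expanding Vega's payoff: 219e_V − e_Re_V − e_V².
∂π/∂e_V = 219 − e_R − 2e_V = 0, so e_V = 109.5 − 0.5e_R.
Likewise for Rios: e_R = 58 − 0.25e_V.
Plugging e_R into Vega's best response: e_V = 109.5 − 0.5(58 − 0.25e_V) ⇒ 0.875e_V = 80.5, so e_V = 92.
Then e_R = 58 − 0.25·92 = 35.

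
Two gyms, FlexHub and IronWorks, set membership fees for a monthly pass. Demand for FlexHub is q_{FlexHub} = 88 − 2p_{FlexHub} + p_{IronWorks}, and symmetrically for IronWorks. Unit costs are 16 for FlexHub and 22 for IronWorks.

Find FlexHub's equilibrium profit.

FlexHub's profit: π = (p_{FlexHub} − 16)(88 − 2p_{FlexHub} + p_{IronWorks}).
∂π/∂p_{FlexHub} = 120 − 4p_{FlexHub} + p_{IronWorks} = 0 ⇒ p_{FlexHub} = 30 + 0.25p_{IronWorks}.
Similarly p_{IronWorks} = 33 + 0.25p_{FlexHub}.
Substituting the second reaction function into the first: p_{FlexHub} = 30 + 0.25(33 + 0.25p_{FlexHub}), which gives 0.9375p_{FlexHub} = 38.25 ⇒ p_{FlexHub} = 40.8.
Then p_{IronWorks} = 33 + 0.25·40.8 = 43.2.
q_{FlexHub} = 88 − 2·40.8 + 43.2 = 49.6.
Profit = (40.8 − 16)·49.6 = 1230.08.

1230.08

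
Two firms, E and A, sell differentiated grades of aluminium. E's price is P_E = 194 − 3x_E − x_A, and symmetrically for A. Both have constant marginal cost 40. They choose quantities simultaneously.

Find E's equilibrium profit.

1452

Firm E's profit: π = x_E(194 − 3x_E − x_A) − 40x_E.
∂π/∂x_E = 154 − 6x_E − x_A = 0 ⇒ x_E = 77/3 − (1/6)x_A.
The game is symmetric, so in equilibrium x_A = x_E: the reaction function gives (7/6)x_E = 77/3, hence x_E = 22.
P_E = 194 − 3·22 − 22 = 106.
Profit = (106 − 40)·22 = 1452.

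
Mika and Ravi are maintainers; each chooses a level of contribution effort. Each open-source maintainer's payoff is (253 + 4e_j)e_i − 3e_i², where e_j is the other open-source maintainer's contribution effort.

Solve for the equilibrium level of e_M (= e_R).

Mika's payoff is (253 + 4e_R)e_M − 3e_M².
∂π/∂e_M = 253 + 4e_R − 6e_M = 0, so e_M = 253/6 + (2/3)e_R.
The game is symmetric, so in equilibrium e_R = e_M: the reaction function gives (1/3)e_M = 253/6, hence e_M = 126.5.

126.5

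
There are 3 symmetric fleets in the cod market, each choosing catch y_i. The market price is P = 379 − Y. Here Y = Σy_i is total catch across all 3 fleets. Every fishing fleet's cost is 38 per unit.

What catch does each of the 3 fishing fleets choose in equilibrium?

A representative fishing fleet's profit is π_i = y_i(379 − Y) − 38y_i, with Y = y_i + Σ_{j≠i} y_j.
First-order condition: 341 − 2y_i − Σ_{j≠i} y_j = 0.
Imposing symmetry (y_j = y for all j) turns Σ_{j≠i} y_j into 2y, so 341 = 4y and y = 85.25.

85.25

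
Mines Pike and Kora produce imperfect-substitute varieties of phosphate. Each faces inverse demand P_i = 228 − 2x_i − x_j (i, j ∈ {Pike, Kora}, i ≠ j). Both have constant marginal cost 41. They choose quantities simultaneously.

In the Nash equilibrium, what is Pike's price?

Mine Pike's profit: π = x_{Pike}(228 − 2x_{Pike} − x_{Kora}) − 41x_{Pike}.
∂π/∂x_{Pike} = 187 − 4x_{Pike} − x_{Kora} = 0 ⇒ x_{Pike} = 46.75 − 0.25x_{Kora}.
Setting x_{Pike} = x_{Kora} in the reaction function: x_{Pike} = 46.75 − 0.25x_{Pike}, so x_{Pike} = 46.75 / 1.25 = 37.4.
P_{Pike} = 228 − 2·37.4 − 37.4 = 115.8.

115.8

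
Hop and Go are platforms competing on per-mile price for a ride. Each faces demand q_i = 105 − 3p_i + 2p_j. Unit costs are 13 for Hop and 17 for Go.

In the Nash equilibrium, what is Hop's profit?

1692.1875

Hop's profit: π = (p_{Hop} − 13)(105 − 3p_{Hop} + 2p_{Go}).
∂π/∂p_{Hop} = 144 − 6p_{Hop} + 2p_{Go} = 0 ⇒ p_{Hop} = 24 + (1/3)p_{Go}.
Similarly p_{Go} = 26 + (1/3)p_{Hop}.
Substituting the second reaction function into the first: p_{Hop} = 24 + (1/3)(26 + (1/3)p_{Hop}), which gives (8/9)p_{Hop} = 98/3 ⇒ p_{Hop} = 36.75.
Then p_{Go} = 26 + (1/3)·36.75 = 38.25.
q_{Hop} = 105 − 3·36.75 + 2·38.25 = 71.25.
Profit = (36.75 − 13)·71.25 = 1692.1875.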